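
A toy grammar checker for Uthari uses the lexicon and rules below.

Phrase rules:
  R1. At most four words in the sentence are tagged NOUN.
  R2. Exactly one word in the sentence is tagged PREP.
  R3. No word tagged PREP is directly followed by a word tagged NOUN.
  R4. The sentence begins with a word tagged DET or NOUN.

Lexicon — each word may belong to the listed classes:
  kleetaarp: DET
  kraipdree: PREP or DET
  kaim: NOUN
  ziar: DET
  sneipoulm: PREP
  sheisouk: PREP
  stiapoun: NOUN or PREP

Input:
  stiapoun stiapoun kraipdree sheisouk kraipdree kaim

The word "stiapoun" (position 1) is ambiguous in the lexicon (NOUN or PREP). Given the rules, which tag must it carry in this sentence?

Candidates per position — 1:stiapoun {NOUN,PREP}; 2:stiapoun {NOUN,PREP}; 3:kraipdree {PREP,DET}; 4:sheisouk {PREP}; 5:kraipdree {PREP,DET}; 6:kaim {NOUN}.
If word 1 were PREP, no tagging could satisfy rule 2; so word 1 is NOUN.
If word 2 were PREP, no tagging could satisfy rule 2; so word 2 is NOUN.
If word 3 were PREP, no tagging could satisfy rule 2; so word 3 is DET.
If word 5 were PREP, no tagging could satisfy rule 2; so word 5 is DET.
So the tagging must be: NOUN NOUN DET PREP DET NOUN.
Verifying each rule — rule 1 holds; rule 2 holds; rule 3 holds; rule 4 holds.

NOUN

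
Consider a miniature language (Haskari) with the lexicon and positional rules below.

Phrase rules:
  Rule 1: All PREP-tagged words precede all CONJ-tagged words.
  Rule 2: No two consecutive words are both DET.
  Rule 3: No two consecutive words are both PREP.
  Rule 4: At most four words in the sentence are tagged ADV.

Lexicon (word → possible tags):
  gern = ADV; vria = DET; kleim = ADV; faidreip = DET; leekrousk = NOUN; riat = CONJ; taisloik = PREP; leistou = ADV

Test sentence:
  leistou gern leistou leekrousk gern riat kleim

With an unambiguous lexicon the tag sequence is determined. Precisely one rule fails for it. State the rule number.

Fixed tagging: ADV ADV ADV NOUN ADV CONJ ADV.
Checking each rule: R1 holds, R2 holds, R3 holds, R4 violated.
Only rule 4 fails.

4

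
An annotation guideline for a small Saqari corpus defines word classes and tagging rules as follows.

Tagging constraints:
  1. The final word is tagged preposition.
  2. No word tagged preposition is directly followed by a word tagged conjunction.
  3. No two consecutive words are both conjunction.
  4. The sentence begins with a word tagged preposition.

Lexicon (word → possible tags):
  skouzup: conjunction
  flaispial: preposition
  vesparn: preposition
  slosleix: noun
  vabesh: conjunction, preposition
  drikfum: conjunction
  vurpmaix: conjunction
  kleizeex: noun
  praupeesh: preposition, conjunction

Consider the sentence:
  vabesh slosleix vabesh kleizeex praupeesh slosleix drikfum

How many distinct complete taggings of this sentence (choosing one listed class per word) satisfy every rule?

Candidates per position — 1:vabesh {conjunction,preposition}; 2:slosleix {noun}; 3:vabesh {conjunction,preposition}; 4:kleizeex {noun}; 5:praupeesh {preposition,conjunction}; 6:slosleix {noun}; 7:drikfum {conjunction}.
There are 8 candidate sequences in total.
Rule 1 cannot be satisfied by any choice of tags from the lexicon.
So there is no consistent tagging.
Count = 0.

0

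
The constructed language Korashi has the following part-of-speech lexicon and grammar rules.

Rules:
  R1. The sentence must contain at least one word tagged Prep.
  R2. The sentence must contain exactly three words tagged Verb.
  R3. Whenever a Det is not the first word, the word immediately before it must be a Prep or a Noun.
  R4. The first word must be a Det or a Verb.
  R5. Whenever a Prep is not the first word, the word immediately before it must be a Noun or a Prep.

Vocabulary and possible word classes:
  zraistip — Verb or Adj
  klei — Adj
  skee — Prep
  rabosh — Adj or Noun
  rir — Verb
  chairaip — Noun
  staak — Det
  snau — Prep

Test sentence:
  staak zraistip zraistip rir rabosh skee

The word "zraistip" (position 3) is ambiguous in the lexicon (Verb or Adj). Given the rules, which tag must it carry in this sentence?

Candidates per position — 1:staak {Det}; 2:zraistip {Verb,Adj}; 3:zraistip {Verb,Adj}; 4:rir {Verb}; 5:rabosh {Adj,Noun}; 6:skee {Prep}.
Word 2 cannot be Adj — rule 2 would then fail for every completion. It is Verb.
Word 3 cannot be Adj — rule 2 would then fail for every completion. It is Verb.
Word 5 cannot be Adj — rule 5 would then fail for every completion. It is Noun.
That leaves exactly one tagging: Det Verb Verb Verb Noun Prep.
Checking: rule 1 satisfied; rule 2 satisfied; rule 3 satisfied; rule 4 satisfied; rule 5 satisfied.

Verb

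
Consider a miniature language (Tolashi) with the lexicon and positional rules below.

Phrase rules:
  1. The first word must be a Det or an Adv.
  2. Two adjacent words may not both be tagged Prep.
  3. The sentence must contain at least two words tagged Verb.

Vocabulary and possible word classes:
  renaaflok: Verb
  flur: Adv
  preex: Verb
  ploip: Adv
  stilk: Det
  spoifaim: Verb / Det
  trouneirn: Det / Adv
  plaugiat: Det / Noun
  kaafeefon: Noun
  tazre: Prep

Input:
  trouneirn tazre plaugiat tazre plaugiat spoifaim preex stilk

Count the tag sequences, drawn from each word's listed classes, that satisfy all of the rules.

8

Candidates per position — 1:trouneirn {Det,Adv}; 2:tazre {Prep}; 3:plaugiat {Det,Noun}; 4:tazre {Prep}; 5:plaugiat {Det,Noun}; 6:spoifaim {Verb,Det}; 7:preex {Verb}; 8:stilk {Det}.
There are 16 candidate sequences in total.
Checking each against the rules leaves 8 sequences.
Count = 8.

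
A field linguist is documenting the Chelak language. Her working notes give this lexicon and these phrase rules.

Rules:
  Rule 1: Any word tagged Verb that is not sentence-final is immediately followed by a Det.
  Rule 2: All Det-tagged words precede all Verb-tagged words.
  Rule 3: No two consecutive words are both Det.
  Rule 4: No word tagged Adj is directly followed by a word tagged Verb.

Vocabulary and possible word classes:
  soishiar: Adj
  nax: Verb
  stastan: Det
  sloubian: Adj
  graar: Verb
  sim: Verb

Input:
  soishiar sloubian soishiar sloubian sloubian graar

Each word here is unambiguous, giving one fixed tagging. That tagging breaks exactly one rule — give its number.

4

Fixed tagging: Adj Adj Adj Adj Adj Verb.
Rule check: R1 ok, R2 ok, R3 ok, R4 fails.
Only rule 4 fails.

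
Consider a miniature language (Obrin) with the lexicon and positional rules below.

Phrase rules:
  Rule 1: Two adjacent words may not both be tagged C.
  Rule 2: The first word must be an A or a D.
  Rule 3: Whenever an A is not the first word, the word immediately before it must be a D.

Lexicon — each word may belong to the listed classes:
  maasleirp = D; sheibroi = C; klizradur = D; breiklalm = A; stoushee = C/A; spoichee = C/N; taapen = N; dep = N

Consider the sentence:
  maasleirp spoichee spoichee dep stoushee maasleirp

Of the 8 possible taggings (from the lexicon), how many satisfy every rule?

Candidates per position — 1:maasleirp {D}; 2:spoichee {C,N}; 3:spoichee {C,N}; 4:dep {N}; 5:stoushee {C,A}; 6:maasleirp {D}.
There are 8 candidate sequences in total.
The sequences that satisfy every rule: D C N N C D; D N C N C D; D N N N C D.
Count = 3.

3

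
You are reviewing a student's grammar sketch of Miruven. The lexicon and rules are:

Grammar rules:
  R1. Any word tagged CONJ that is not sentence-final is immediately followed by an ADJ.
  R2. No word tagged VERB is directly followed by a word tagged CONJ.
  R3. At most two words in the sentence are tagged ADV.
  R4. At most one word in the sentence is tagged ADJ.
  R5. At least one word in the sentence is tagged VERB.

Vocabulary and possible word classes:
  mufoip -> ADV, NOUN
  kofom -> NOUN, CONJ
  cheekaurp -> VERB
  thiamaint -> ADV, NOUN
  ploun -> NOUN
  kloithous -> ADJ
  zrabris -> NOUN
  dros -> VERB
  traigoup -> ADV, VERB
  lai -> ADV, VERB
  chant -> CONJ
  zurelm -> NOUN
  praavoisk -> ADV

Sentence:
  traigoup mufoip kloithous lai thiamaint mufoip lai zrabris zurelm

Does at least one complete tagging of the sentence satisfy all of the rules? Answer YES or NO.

Candidates per position — 1:traigoup {ADV,VERB}; 2:mufoip {ADV,NOUN}; 3:kloithous {ADJ}; 4:lai {ADV,VERB}; 5:thiamaint {ADV,NOUN}; 6:mufoip {ADV,NOUN}; 7:lai {ADV,VERB}; 8:zrabris {NOUN}; 9:zurelm {NOUN}.
One satisfying assignment: ADV NOUN ADJ VERB NOUN ADV VERB NOUN NOUN.
Rule-by-rule: rule 1 satisfied; rule 2 satisfied; rule 3 satisfied; rule 4 satisfied; rule 5 satisfied.

YES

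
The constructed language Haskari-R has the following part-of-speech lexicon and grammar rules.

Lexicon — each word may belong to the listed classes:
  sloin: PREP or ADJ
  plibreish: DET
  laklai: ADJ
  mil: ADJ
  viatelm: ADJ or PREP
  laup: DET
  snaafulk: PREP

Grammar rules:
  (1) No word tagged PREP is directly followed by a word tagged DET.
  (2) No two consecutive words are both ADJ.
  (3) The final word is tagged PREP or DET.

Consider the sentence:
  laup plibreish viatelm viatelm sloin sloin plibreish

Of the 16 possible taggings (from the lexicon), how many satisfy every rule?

Candidates per position — 1:laup {DET}; 2:plibreish {DET}; 3:viatelm {ADJ,PREP}; 4:viatelm {ADJ,PREP}; 5:sloin {PREP,ADJ}; 6:sloin {PREP,ADJ}; 7:plibreish {DET}.
There are 16 candidate sequences in total.
The sequences that satisfy every rule: DET DET ADJ PREP PREP ADJ DET; DET DET PREP ADJ PREP ADJ DET; DET DET PREP PREP PREP ADJ DET.
Count = 3.

3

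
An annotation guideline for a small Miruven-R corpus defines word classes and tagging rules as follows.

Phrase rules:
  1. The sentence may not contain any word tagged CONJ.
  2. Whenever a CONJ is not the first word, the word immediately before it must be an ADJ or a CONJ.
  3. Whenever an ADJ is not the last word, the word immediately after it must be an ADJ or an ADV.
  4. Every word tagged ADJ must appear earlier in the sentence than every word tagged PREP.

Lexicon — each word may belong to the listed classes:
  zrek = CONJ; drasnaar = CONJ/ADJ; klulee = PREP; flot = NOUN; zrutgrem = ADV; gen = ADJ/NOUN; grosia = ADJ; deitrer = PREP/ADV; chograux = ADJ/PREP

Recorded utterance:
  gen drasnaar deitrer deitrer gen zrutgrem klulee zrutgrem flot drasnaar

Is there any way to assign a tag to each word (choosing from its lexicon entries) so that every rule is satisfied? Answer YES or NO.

NO

Candidates per position — 1:gen {ADJ,NOUN}; 2:drasnaar {CONJ,ADJ}; 3:deitrer {PREP,ADV}; 4:deitrer {PREP,ADV}; 5:gen {ADJ,NOUN}; 6:zrutgrem {ADV}; 7:klulee {PREP}; 8:zrutgrem {ADV}; 9:flot {NOUN}; 10:drasnaar {CONJ,ADJ}.
Every candidate sequence violates at least one rule; no consistent tagging exists.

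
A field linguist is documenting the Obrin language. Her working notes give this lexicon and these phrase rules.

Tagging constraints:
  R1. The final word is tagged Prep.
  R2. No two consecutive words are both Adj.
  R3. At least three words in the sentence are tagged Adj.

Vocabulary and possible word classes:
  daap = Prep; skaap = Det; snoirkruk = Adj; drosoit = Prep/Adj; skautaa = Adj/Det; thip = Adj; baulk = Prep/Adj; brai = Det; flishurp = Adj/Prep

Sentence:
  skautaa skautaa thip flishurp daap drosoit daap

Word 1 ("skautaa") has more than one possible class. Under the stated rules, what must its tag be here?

Adj

Candidates per position — 1:skautaa {Adj,Det}; 2:skautaa {Adj,Det}; 3:thip {Adj}; 4:flishurp {Adj,Prep}; 5:daap {Prep}; 6:drosoit {Prep,Adj}; 7:daap {Prep}.
If word 2 were Adj, no tagging could satisfy rule 2; so word 2 is Det.
If word 4 were Adj, no tagging could satisfy rule 2; so word 4 is Prep.
If word 6 were Prep, no tagging could satisfy rule 3; so word 6 is Adj.
If word 1 were Det, no tagging could satisfy rule 3; so word 1 is Adj.
So the tagging must be: Adj Det Adj Prep Prep Adj Prep.
Check: rule 1 ✓; rule 2 ✓; rule 3 ✓.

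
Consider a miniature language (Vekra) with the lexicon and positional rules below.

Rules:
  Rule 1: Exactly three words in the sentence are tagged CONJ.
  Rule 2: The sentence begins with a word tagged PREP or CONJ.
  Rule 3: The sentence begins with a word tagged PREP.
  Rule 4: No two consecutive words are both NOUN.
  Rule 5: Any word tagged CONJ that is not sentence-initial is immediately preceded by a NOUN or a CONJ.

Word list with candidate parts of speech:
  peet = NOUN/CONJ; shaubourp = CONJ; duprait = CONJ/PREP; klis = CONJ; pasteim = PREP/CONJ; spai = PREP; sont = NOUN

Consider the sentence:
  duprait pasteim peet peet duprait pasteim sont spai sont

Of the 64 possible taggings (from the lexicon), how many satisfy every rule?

1

Candidates per position — 1:duprait {CONJ,PREP}; 2:pasteim {PREP,CONJ}; 3:peet {NOUN,CONJ}; 4:peet {NOUN,CONJ}; 5:duprait {CONJ,PREP}; 6:pasteim {PREP,CONJ}; 7:sont {NOUN}; 8:spai {PREP}; 9:sont {NOUN}.
There are 64 candidate sequences in total.
The sequences that satisfy every rule: PREP PREP NOUN CONJ CONJ CONJ NOUN PREP NOUN.
Count = 1.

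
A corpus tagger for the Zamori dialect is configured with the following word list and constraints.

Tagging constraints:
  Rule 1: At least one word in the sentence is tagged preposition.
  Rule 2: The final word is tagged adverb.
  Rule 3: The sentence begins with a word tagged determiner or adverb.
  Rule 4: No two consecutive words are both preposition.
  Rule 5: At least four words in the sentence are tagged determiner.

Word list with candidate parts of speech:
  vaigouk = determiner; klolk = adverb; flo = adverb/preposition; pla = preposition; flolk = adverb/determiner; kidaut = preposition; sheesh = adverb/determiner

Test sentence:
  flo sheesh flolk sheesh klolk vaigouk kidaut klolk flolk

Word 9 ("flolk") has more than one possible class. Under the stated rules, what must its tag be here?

Candidates per position — 1:flo {adverb,preposition}; 2:sheesh {adverb,determiner}; 3:flolk {adverb,determiner}; 4:sheesh {adverb,determiner}; 5:klolk {adverb}; 6:vaigouk {determiner}; 7:kidaut {preposition}; 8:klolk {adverb}; 9:flolk {adverb,determiner}.
If word 1 were preposition, no tagging could satisfy rule 3; so word 1 is adverb.
If word 9 were determiner, no tagging could satisfy rule 2; so word 9 is adverb.
If word 2 were adverb, no tagging could satisfy rule 5; so word 2 is determiner.
If word 3 were adverb, no tagging could satisfy rule 5; so word 3 is determiner.
If word 4 were adverb, no tagging could satisfy rule 5; so word 4 is determiner.
The only consistent sequence is: adverb determiner determiner determiner adverb determiner preposition adverb adverb.
Verifying each rule — rule 1 ✓; rule 2 ✓; rule 3 ✓; rule 4 ✓; rule 5 ✓.

adverb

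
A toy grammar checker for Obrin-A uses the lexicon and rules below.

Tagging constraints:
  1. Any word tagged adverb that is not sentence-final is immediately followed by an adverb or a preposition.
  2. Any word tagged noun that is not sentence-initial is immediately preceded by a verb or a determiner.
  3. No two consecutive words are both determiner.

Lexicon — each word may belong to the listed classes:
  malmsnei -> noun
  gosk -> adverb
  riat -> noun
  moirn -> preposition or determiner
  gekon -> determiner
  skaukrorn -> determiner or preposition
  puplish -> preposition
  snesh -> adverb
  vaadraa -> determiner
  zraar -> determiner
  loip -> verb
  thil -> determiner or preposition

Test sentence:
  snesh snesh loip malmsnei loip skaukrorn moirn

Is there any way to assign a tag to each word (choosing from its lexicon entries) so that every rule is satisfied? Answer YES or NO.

Candidates per position — 1:snesh {adverb}; 2:snesh {adverb}; 3:loip {verb}; 4:malmsnei {noun}; 5:loip {verb}; 6:skaukrorn {determiner,preposition}; 7:moirn {preposition,determiner}.
Rule 1 cannot be satisfied by any choice of tags from the lexicon.
So there is no consistent tagging.

NO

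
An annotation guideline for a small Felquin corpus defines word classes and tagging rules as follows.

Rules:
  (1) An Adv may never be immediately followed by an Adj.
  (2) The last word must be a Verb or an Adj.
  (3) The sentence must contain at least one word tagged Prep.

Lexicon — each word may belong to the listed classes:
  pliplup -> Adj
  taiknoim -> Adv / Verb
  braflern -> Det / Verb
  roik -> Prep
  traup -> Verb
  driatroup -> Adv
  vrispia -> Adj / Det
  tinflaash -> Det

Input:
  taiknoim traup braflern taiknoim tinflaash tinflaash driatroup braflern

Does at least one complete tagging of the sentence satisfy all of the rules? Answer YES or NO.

Candidates per position — 1:taiknoim {Adv,Verb}; 2:traup {Verb}; 3:braflern {Det,Verb}; 4:taiknoim {Adv,Verb}; 5:tinflaash {Det}; 6:tinflaash {Det}; 7:driatroup {Adv}; 8:braflern {Det,Verb}.
Rule 3 cannot be satisfied by any choice of tags from the lexicon.
So there is no consistent tagging.

NO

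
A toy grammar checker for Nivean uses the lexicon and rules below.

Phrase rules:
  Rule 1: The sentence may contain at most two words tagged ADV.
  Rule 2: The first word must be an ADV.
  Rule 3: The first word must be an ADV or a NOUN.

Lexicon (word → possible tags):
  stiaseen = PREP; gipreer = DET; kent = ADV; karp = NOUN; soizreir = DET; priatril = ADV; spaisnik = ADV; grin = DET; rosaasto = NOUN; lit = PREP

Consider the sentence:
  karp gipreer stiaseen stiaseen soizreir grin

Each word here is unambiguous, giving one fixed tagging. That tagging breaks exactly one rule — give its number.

2

Fixed tagging: NOUN DET PREP PREP DET DET.
Applying the rules: R1 ok, R2 fails, R3 ok.
Only rule 2 fails.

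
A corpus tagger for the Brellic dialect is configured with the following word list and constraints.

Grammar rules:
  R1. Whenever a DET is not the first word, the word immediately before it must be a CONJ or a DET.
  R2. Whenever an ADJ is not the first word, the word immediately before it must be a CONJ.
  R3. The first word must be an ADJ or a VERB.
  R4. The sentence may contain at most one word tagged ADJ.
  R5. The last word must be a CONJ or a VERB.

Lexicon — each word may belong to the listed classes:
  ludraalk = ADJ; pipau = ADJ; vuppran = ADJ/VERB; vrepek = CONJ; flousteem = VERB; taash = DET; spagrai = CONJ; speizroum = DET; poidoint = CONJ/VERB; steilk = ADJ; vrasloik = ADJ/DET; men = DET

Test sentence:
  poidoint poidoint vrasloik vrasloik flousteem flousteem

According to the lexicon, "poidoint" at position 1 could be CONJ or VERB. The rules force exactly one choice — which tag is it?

VERB

Candidates per position — 1:poidoint {CONJ,VERB}; 2:poidoint {CONJ,VERB}; 3:vrasloik {ADJ,DET}; 4:vrasloik {ADJ,DET}; 5:flousteem {VERB}; 6:flousteem {VERB}.
At position 1, choosing CONJ makes rule 3 impossible to satisfy; hence VERB.
At position 4, choosing ADJ makes rule 2 impossible to satisfy; hence DET.
At position 2, choosing VERB makes rule 1 impossible to satisfy; hence CONJ.
At position 3, choosing ADJ makes rule 1 impossible to satisfy; hence DET.
The only consistent sequence is: VERB CONJ DET DET VERB VERB.
Verifying each rule — rule 1 ok; rule 2 ok; rule 3 ok; rule 4 ok; rule 5 ok.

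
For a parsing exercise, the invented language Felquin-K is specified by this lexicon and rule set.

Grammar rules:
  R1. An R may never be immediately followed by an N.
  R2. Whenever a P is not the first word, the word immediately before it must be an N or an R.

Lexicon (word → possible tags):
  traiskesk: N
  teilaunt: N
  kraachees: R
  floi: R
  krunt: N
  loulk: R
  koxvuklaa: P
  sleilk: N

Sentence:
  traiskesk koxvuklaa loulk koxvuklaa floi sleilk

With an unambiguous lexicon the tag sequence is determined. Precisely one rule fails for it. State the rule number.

Fixed tagging: N P R P R N.
Rule check: R1 violated, R2 holds.
Only rule 1 fails.

1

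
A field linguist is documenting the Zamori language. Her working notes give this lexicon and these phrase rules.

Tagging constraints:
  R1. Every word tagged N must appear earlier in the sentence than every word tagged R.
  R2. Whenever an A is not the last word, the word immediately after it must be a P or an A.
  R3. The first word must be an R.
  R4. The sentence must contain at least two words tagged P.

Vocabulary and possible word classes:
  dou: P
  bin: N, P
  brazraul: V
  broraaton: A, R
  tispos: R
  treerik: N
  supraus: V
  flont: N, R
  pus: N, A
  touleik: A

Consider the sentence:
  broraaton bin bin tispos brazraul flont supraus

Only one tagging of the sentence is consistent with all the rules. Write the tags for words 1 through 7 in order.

R P P R V R V

Candidates per position — 1:broraaton {A,R}; 2:bin {N,P}; 3:bin {N,P}; 4:tispos {R}; 5:brazraul {V}; 6:flont {N,R}; 7:supraus {V}.
At position 1, choosing A makes rule 3 impossible to satisfy; hence R.
At position 2, choosing N makes rule 1 impossible to satisfy; hence P.
At position 3, choosing N makes rule 1 impossible to satisfy; hence P.
At position 6, choosing N makes rule 1 impossible to satisfy; hence R.
The only consistent sequence is: R P P R V R V.
Checking: rule 1 ✓; rule 2 ✓; rule 3 ✓; rule 4 ✓.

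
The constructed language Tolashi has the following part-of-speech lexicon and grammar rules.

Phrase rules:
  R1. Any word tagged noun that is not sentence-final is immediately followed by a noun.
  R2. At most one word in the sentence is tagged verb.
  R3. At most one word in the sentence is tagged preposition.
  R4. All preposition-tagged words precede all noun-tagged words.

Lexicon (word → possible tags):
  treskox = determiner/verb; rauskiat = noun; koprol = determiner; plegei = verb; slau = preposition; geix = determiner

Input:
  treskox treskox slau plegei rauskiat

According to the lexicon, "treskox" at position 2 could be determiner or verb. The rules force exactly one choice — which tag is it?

determiner

Candidates per position — 1:treskox {determiner,verb}; 2:treskox {determiner,verb}; 3:slau {preposition}; 4:plegei {verb}; 5:rauskiat {noun}.
If word 1 were verb, no tagging could satisfy rule 2; so word 1 is determiner.
If word 2 were verb, no tagging could satisfy rule 2; so word 2 is determiner.
So the tagging must be: determiner determiner preposition verb noun.
Checking: rule 1 ✓; rule 2 ✓; rule 3 ✓; rule 4 ✓.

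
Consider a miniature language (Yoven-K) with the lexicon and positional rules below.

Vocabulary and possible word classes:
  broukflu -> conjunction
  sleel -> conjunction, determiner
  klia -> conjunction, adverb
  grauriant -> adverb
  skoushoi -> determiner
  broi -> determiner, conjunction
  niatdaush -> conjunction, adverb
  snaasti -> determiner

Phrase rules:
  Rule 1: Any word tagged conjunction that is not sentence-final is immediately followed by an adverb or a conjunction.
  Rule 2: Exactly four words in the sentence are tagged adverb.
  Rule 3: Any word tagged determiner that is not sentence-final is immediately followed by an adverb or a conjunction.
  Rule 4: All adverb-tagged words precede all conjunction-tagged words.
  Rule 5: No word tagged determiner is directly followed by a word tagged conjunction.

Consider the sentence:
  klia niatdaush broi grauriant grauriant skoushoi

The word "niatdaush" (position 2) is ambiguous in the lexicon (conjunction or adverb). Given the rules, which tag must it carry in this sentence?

adverb

Candidates per position — 1:klia {conjunction,adverb}; 2:niatdaush {conjunction,adverb}; 3:broi {determiner,conjunction}; 4:grauriant {adverb}; 5:grauriant {adverb}; 6:skoushoi {determiner}.
At position 1, choosing conjunction makes rule 2 impossible to satisfy; hence adverb.
At position 2, choosing conjunction makes rule 2 impossible to satisfy; hence adverb.
At position 3, choosing conjunction makes rule 4 impossible to satisfy; hence determiner.
The only consistent sequence is: adverb adverb determiner adverb adverb determiner.
Checking: rule 1 ✓; rule 2 ✓; rule 3 ✓; rule 4 ✓; rule 5 ✓.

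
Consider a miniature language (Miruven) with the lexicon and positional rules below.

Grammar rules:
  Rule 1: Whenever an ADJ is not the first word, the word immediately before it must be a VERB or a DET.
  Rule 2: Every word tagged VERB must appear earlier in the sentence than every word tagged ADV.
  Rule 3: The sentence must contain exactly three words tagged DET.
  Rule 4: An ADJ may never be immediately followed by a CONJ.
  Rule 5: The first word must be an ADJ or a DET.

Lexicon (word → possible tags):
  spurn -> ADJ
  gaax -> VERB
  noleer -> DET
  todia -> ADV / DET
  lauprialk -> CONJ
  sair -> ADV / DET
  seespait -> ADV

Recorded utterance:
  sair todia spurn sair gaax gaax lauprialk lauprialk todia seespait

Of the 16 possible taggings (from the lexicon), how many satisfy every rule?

Candidates per position — 1:sair {ADV,DET}; 2:todia {ADV,DET}; 3:spurn {ADJ}; 4:sair {ADV,DET}; 5:gaax {VERB}; 6:gaax {VERB}; 7:lauprialk {CONJ}; 8:lauprialk {CONJ}; 9:todia {ADV,DET}; 10:seespait {ADV}.
There are 16 candidate sequences in total.
The sequences that satisfy every rule: DET DET ADJ DET VERB VERB CONJ CONJ ADV ADV.
Count = 1.

1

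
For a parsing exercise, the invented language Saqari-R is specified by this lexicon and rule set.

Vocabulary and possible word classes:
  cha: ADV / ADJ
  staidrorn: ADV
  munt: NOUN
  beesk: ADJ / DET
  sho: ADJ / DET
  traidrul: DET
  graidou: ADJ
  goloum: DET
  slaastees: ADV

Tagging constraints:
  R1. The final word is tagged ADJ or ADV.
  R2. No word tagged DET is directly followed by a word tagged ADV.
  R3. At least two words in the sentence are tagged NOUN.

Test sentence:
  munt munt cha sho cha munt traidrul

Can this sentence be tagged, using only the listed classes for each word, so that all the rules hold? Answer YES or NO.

NO

Candidates per position — 1:munt {NOUN}; 2:munt {NOUN}; 3:cha {ADV,ADJ}; 4:sho {ADJ,DET}; 5:cha {ADV,ADJ}; 6:munt {NOUN}; 7:traidrul {DET}.
Rule 1 cannot be satisfied by any choice of tags from the lexicon.
So there is no consistent tagging.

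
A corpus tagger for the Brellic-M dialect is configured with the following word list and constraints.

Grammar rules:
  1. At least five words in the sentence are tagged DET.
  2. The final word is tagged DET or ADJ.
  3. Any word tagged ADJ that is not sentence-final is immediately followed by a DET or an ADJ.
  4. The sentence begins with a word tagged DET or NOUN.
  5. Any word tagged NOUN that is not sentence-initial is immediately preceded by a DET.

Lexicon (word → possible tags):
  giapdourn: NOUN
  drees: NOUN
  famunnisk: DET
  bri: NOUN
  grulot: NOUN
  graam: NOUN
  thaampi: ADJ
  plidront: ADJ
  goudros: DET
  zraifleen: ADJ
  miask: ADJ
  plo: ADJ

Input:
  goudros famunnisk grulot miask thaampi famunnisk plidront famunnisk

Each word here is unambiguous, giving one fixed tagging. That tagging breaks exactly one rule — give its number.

1

Fixed tagging: DET DET NOUN ADJ ADJ DET ADJ DET.
Rule check: R1 fails, R2 ok, R3 ok, R4 ok, R5 ok.
Only rule 1 fails.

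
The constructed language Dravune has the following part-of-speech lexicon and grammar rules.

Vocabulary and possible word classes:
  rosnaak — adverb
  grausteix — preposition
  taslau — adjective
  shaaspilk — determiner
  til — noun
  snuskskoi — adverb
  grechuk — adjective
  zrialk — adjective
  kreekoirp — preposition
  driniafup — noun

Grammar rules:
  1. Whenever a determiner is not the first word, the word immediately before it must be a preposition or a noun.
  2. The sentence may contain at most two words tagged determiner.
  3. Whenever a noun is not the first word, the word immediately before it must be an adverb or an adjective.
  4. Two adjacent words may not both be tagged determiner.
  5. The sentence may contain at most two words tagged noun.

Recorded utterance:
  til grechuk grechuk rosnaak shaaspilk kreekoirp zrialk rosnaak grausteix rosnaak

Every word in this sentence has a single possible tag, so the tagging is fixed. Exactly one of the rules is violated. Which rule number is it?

Fixed tagging: noun adjective adjective adverb determiner preposition adjective adverb preposition adverb.
Rule check: R1 ✗, R2 ✓, R3 ✓, R4 ✓, R5 ✓.
Only rule 1 fails.

1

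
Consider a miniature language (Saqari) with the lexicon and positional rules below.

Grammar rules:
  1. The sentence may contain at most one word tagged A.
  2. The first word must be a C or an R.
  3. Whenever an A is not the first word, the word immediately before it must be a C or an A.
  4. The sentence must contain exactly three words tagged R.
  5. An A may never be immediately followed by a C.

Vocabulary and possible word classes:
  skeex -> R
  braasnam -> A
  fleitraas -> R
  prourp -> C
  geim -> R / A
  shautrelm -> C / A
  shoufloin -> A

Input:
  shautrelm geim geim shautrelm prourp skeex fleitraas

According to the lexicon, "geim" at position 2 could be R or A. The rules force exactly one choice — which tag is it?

A

Candidates per position — 1:shautrelm {C,A}; 2:geim {R,A}; 3:geim {R,A}; 4:shautrelm {C,A}; 5:prourp {C}; 6:skeex {R}; 7:fleitraas {R}.
Position 1: tagging it A would leave rule 2 unsatisfiable, so it must be C.
Position 3: tagging it A would leave rule 5 unsatisfiable, so it must be R.
Position 4: tagging it A would leave rule 3 unsatisfiable, so it must be C.
Position 2: tagging it R would leave rule 4 unsatisfiable, so it must be A.
So the tagging must be: C A R C C R R.
Check: rule 1 satisfied; rule 2 satisfied; rule 3 satisfied; rule 4 satisfied; rule 5 satisfied.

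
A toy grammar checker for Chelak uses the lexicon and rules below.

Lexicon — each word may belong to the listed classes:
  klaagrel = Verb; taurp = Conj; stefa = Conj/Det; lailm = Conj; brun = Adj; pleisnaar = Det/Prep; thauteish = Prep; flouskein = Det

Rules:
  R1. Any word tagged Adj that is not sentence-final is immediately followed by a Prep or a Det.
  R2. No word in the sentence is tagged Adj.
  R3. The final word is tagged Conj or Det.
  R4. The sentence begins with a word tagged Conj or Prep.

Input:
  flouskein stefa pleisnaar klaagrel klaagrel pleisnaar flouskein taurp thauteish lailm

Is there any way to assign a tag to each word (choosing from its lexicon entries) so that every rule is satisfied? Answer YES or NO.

NO

Candidates per position — 1:flouskein {Det}; 2:stefa {Conj,Det}; 3:pleisnaar {Det,Prep}; 4:klaagrel {Verb}; 5:klaagrel {Verb}; 6:pleisnaar {Det,Prep}; 7:flouskein {Det}; 8:taurp {Conj}; 9:thauteish {Prep}; 10:lailm {Conj}.
Rule 4 cannot be satisfied by any choice of tags from the lexicon.
So there is no consistent tagging.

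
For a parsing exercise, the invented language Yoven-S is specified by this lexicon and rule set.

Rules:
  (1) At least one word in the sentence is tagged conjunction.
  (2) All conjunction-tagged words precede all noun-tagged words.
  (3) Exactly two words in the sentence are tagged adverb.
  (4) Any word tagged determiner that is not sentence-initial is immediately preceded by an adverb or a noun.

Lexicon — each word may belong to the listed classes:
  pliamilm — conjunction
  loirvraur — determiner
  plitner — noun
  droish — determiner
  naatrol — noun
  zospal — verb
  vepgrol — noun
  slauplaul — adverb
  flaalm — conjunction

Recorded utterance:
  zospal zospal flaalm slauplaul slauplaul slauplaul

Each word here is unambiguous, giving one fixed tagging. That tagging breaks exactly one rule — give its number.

Fixed tagging: verb verb conjunction adverb adverb adverb.
Applying the rules: R1 holds, R2 holds, R3 violated, R4 holds.
Only rule 3 fails.

3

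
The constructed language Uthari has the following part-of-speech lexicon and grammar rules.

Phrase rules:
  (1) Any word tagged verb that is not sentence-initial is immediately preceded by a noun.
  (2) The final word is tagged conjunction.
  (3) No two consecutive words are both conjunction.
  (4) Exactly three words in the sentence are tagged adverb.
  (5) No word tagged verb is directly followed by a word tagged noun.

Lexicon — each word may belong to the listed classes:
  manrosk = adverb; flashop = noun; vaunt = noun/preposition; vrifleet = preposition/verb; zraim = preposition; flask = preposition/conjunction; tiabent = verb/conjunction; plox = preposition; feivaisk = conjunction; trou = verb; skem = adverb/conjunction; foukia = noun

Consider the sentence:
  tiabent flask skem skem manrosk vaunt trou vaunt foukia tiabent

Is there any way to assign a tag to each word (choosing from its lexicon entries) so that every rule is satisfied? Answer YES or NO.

YES

Candidates per position — 1:tiabent {verb,conjunction}; 2:flask {preposition,conjunction}; 3:skem {adverb,conjunction}; 4:skem {adverb,conjunction}; 5:manrosk {adverb}; 6:vaunt {noun,preposition}; 7:trou {verb}; 8:vaunt {noun,preposition}; 9:foukia {noun}; 10:tiabent {verb,conjunction}.
One satisfying assignment: conjunction preposition adverb adverb adverb noun verb preposition noun conjunction.
Check: rule 1 ok; rule 2 ok; rule 3 ok; rule 4 ok; rule 5 ok.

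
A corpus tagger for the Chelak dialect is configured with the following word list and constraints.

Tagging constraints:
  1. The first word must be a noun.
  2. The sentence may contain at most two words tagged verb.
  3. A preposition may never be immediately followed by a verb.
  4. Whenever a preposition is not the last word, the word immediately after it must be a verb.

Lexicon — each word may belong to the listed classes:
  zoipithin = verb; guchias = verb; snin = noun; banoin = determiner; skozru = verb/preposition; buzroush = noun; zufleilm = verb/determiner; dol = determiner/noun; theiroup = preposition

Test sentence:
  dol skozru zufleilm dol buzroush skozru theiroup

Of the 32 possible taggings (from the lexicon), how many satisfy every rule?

2

Candidates per position — 1:dol {determiner,noun}; 2:skozru {verb,preposition}; 3:zufleilm {verb,determiner}; 4:dol {determiner,noun}; 5:buzroush {noun}; 6:skozru {verb,preposition}; 7:theiroup {preposition}.
There are 32 candidate sequences in total.
The sequences that satisfy every rule: noun verb determiner determiner noun verb preposition; noun verb determiner noun noun verb preposition.
Count = 2.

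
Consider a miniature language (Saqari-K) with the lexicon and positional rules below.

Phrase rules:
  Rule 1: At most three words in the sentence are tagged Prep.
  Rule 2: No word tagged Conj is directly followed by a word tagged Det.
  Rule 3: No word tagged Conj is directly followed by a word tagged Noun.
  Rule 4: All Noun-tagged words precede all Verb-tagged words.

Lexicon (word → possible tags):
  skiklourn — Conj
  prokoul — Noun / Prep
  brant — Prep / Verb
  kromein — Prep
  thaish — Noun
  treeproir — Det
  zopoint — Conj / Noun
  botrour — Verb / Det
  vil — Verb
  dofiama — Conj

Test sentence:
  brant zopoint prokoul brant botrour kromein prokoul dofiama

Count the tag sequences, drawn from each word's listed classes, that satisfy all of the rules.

Candidates per position — 1:brant {Prep,Verb}; 2:zopoint {Conj,Noun}; 3:prokoul {Noun,Prep}; 4:brant {Prep,Verb}; 5:botrour {Verb,Det}; 6:kromein {Prep}; 7:prokoul {Noun,Prep}; 8:dofiama {Conj}.
There are 64 candidate sequences in total.
The sequences that satisfy every rule: Prep Noun Noun Prep Det Prep Noun Conj; Prep Noun Noun Verb Verb Prep Prep Conj; Prep Noun Noun Verb Det Prep Prep Conj; Verb Conj Prep Verb Verb Prep Prep Conj; Verb Conj Prep Verb Det Prep Prep Conj.
Count = 5.

5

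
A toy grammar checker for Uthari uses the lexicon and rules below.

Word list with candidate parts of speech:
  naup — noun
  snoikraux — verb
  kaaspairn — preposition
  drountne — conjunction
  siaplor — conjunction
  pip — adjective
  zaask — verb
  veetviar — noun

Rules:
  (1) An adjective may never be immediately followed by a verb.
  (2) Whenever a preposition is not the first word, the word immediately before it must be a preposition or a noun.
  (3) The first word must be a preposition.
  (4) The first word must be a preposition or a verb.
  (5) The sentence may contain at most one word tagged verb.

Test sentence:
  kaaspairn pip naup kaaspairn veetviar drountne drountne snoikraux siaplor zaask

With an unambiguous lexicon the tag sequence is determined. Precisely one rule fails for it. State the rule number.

Fixed tagging: preposition adjective noun preposition noun conjunction conjunction verb conjunction verb.
Rule check: R1 ok, R2 ok, R3 ok, R4 ok, R5 fails.
Only rule 5 fails.

5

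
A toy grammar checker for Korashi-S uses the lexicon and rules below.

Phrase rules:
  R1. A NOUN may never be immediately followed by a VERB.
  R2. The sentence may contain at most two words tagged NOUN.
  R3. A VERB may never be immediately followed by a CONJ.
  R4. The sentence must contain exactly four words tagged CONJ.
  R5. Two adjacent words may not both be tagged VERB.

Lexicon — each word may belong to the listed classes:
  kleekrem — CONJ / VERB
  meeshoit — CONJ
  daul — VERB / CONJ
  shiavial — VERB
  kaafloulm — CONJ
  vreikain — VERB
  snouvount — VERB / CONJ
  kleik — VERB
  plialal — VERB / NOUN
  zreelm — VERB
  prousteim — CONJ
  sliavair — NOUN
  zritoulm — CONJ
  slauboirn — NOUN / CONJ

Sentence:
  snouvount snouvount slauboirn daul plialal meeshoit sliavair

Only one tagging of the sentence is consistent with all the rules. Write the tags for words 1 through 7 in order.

CONJ CONJ CONJ VERB NOUN CONJ NOUN

Candidates per position — 1:snouvount {VERB,CONJ}; 2:snouvount {VERB,CONJ}; 3:slauboirn {NOUN,CONJ}; 4:daul {VERB,CONJ}; 5:plialal {VERB,NOUN}; 6:meeshoit {CONJ}; 7:sliavair {NOUN}.
If word 5 were VERB, no tagging could satisfy rule 3; so word 5 is NOUN.
If word 3 were NOUN, no tagging could satisfy rule 2; so word 3 is CONJ.
If word 1 were VERB, no tagging could satisfy rule 3; so word 1 is CONJ.
If word 2 were VERB, no tagging could satisfy rule 3; so word 2 is CONJ.
If word 4 were CONJ, no tagging could satisfy rule 4; so word 4 is VERB.
That leaves exactly one tagging: CONJ CONJ CONJ VERB NOUN CONJ NOUN.
Verifying each rule — rule 1 holds; rule 2 holds; rule 3 holds; rule 4 holds; rule 5 holds.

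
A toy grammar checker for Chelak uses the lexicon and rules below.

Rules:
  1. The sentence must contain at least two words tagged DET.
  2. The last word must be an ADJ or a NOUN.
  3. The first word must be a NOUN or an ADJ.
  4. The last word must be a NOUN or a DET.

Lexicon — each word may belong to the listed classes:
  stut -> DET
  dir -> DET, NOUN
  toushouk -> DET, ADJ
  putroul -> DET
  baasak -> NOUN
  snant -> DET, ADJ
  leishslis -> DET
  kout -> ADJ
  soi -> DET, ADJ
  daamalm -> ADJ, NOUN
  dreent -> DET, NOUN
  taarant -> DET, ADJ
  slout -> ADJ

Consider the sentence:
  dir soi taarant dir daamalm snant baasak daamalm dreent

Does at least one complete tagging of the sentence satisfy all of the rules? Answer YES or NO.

Candidates per position — 1:dir {DET,NOUN}; 2:soi {DET,ADJ}; 3:taarant {DET,ADJ}; 4:dir {DET,NOUN}; 5:daamalm {ADJ,NOUN}; 6:snant {DET,ADJ}; 7:baasak {NOUN}; 8:daamalm {ADJ,NOUN}; 9:dreent {DET,NOUN}.
One satisfying assignment: NOUN DET DET DET NOUN DET NOUN NOUN NOUN.
Verifying each rule — rule 1 satisfied; rule 2 satisfied; rule 3 satisfied; rule 4 satisfied.

YES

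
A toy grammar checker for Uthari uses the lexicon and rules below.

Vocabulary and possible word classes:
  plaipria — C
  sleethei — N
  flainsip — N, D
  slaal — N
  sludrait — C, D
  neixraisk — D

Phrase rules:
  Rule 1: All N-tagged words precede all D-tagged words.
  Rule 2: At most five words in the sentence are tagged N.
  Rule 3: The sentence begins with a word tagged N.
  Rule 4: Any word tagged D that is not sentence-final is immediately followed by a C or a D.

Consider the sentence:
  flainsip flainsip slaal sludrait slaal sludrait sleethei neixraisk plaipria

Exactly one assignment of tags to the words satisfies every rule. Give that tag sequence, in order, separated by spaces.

N N N C N C N D C

Candidates per position — 1:flainsip {N,D}; 2:flainsip {N,D}; 3:slaal {N}; 4:sludrait {C,D}; 5:slaal {N}; 6:sludrait {C,D}; 7:sleethei {N}; 8:neixraisk {D}; 9:plaipria {C}.
At position 1, choosing D makes rule 1 impossible to satisfy; hence N.
At position 2, choosing D makes rule 1 impossible to satisfy; hence N.
At position 4, choosing D makes rule 1 impossible to satisfy; hence C.
At position 6, choosing D makes rule 1 impossible to satisfy; hence C.
That leaves exactly one tagging: N N N C N C N D C.
Checking: rule 1 holds; rule 2 holds; rule 3 holds; rule 4 holds.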